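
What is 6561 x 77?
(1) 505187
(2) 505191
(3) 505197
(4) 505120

6561 * 77 = 505197
3) 505197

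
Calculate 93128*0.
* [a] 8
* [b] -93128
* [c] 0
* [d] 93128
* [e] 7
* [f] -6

93128 * 0 = 0
c) 0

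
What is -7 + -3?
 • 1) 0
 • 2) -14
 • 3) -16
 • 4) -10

-7 + -3 = -10
4) -10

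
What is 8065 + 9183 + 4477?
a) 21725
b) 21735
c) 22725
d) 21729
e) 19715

First: 8065 + 9183 = 17248
Then: 17248 + 4477 = 21725
a) 21725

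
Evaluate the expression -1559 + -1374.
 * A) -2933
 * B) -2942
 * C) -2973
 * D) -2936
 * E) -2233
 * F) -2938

-1559 + -1374 = -2933
A) -2933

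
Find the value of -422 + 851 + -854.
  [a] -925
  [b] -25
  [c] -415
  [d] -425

First: -422 + 851 = 429
Then: 429 + -854 = -425
d) -425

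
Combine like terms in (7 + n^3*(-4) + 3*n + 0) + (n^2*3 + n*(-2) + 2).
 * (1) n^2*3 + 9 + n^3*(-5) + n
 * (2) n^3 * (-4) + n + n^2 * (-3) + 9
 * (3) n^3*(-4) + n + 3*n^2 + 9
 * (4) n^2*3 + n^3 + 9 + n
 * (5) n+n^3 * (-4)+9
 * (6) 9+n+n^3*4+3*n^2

Adding the polynomials and combining like terms:
(7 + n^3*(-4) + 3*n + 0) + (n^2*3 + n*(-2) + 2)
= n^3*(-4) + n + 3*n^2 + 9
3) n^3*(-4) + n + 3*n^2 + 9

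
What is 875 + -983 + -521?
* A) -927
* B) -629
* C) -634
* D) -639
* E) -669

First: 875 + -983 = -108
Then: -108 + -521 = -629
B) -629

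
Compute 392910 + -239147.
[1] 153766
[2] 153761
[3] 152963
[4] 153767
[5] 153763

392910 + -239147 = 153763
5) 153763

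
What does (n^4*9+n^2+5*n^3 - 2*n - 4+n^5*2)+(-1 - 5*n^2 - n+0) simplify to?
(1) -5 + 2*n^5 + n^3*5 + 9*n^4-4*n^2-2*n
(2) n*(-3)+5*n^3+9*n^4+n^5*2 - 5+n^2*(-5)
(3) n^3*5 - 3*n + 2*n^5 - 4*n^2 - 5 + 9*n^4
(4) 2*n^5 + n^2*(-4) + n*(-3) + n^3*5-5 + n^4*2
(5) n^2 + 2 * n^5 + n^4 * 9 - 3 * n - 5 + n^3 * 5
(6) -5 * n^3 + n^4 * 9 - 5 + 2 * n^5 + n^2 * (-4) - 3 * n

Adding the polynomials and combining like terms:
(n^4*9 + n^2 + 5*n^3 - 2*n - 4 + n^5*2) + (-1 - 5*n^2 - n + 0)
= n^3*5 - 3*n + 2*n^5 - 4*n^2 - 5 + 9*n^4
3) n^3*5 - 3*n + 2*n^5 - 4*n^2 - 5 + 9*n^4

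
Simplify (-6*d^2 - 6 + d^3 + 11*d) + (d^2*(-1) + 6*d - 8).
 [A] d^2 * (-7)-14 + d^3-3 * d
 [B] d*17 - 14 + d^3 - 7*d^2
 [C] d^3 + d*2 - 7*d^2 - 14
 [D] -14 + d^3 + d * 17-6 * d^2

Adding the polynomials and combining like terms:
(-6*d^2 - 6 + d^3 + 11*d) + (d^2*(-1) + 6*d - 8)
= d*17 - 14 + d^3 - 7*d^2
B) d*17 - 14 + d^3 - 7*d^2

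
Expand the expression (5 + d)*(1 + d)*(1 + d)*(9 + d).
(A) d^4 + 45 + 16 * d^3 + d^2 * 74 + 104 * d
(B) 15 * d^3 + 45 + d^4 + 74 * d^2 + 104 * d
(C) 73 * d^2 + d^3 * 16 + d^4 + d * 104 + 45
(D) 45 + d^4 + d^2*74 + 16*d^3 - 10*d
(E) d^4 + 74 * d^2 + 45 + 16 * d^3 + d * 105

Expanding (5 + d)*(1 + d)*(1 + d)*(9 + d):
= d^4 + 45 + 16 * d^3 + d^2 * 74 + 104 * d
A) d^4 + 45 + 16 * d^3 + d^2 * 74 + 104 * d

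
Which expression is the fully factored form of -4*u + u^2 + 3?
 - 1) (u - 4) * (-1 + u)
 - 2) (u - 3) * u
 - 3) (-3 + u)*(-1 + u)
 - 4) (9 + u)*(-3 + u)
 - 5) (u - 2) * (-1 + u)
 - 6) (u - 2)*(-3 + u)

We need to factor -4*u + u^2 + 3.
The factored form is (-3 + u)*(-1 + u).
3) (-3 + u)*(-1 + u)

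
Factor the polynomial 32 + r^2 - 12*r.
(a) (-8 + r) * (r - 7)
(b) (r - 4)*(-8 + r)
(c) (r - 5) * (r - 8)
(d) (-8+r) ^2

We need to factor 32 + r^2 - 12*r.
The factored form is (r - 4)*(-8 + r).
b) (r - 4)*(-8 + r)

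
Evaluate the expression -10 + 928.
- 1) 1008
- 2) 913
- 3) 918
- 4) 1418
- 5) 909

-10 + 928 = 918
3) 918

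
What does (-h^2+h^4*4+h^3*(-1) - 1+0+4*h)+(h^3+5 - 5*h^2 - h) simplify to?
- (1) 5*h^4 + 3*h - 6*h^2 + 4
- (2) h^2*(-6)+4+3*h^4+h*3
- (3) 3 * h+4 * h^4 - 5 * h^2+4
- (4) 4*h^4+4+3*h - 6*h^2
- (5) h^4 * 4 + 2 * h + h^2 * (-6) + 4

Adding the polynomials and combining like terms:
(-h^2 + h^4*4 + h^3*(-1) - 1 + 0 + 4*h) + (h^3 + 5 - 5*h^2 - h)
= 4*h^4+4+3*h - 6*h^2
4) 4*h^4+4+3*h - 6*h^2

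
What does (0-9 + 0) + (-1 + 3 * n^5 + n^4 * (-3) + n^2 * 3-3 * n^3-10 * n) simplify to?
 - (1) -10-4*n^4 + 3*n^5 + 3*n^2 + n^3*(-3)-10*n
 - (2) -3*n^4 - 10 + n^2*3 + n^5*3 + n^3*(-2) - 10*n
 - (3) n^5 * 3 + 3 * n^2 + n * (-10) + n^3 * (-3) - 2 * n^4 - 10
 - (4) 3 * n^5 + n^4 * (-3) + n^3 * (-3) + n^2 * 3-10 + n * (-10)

Adding the polynomials and combining like terms:
(0 - 9 + 0) + (-1 + 3*n^5 + n^4*(-3) + n^2*3 - 3*n^3 - 10*n)
= 3 * n^5 + n^4 * (-3) + n^3 * (-3) + n^2 * 3-10 + n * (-10)
4) 3 * n^5 + n^4 * (-3) + n^3 * (-3) + n^2 * 3-10 + n * (-10)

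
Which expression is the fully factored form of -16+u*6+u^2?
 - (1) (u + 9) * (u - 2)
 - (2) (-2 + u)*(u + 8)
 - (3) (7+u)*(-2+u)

We need to factor -16+u*6+u^2.
The factored form is (-2 + u)*(u + 8).
2) (-2 + u)*(u + 8)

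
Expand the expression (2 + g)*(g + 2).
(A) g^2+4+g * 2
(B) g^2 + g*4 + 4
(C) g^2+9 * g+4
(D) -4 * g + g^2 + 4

Expanding (2 + g)*(g + 2):
= g^2 + g*4 + 4
B) g^2 + g*4 + 4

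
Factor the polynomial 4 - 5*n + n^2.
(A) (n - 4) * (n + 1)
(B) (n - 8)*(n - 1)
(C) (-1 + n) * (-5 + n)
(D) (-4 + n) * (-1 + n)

We need to factor 4 - 5*n + n^2.
The factored form is (-4 + n) * (-1 + n).
D) (-4 + n) * (-1 + n)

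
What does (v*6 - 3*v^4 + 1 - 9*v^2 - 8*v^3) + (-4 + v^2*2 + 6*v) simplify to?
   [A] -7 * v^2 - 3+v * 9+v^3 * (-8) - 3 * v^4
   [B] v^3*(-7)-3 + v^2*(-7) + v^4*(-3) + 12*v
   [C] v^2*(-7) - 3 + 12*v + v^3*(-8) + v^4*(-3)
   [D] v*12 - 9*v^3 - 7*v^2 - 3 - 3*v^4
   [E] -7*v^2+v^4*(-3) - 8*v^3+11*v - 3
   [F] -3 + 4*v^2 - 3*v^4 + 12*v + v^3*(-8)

Adding the polynomials and combining like terms:
(v*6 - 3*v^4 + 1 - 9*v^2 - 8*v^3) + (-4 + v^2*2 + 6*v)
= v^2*(-7) - 3 + 12*v + v^3*(-8) + v^4*(-3)
C) v^2*(-7) - 3 + 12*v + v^3*(-8) + v^4*(-3)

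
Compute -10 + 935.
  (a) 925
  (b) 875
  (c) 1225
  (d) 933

-10 + 935 = 925
a) 925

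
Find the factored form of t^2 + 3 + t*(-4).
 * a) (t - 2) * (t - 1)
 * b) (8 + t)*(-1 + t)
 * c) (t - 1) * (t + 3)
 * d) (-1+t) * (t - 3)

We need to factor t^2 + 3 + t*(-4).
The factored form is (-1+t) * (t - 3).
d) (-1+t) * (t - 3)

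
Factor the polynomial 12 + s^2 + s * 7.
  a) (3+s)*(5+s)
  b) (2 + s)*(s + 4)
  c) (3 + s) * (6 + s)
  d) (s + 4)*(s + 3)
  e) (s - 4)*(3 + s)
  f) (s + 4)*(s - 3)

We need to factor 12 + s^2 + s * 7.
The factored form is (s + 4)*(s + 3).
d) (s + 4)*(s + 3)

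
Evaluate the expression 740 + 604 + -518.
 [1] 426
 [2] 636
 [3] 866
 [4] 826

First: 740 + 604 = 1344
Then: 1344 + -518 = 826
4) 826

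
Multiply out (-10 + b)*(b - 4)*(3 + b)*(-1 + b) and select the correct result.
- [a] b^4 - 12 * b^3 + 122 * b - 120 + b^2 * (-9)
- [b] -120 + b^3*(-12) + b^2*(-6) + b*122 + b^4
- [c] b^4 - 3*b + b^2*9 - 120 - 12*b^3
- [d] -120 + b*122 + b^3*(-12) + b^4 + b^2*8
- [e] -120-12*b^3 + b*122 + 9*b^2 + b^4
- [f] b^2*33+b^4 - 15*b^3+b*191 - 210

Expanding (-10 + b)*(b - 4)*(3 + b)*(-1 + b):
= -120-12*b^3 + b*122 + 9*b^2 + b^4
e) -120-12*b^3 + b*122 + 9*b^2 + b^4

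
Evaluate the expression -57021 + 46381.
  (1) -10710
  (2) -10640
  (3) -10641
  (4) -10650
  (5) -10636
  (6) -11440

-57021 + 46381 = -10640
2) -10640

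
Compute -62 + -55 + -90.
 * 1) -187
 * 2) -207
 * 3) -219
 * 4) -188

First: -62 + -55 = -117
Then: -117 + -90 = -207
2) -207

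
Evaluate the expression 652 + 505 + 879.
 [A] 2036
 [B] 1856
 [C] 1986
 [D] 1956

First: 652 + 505 = 1157
Then: 1157 + 879 = 2036
A) 2036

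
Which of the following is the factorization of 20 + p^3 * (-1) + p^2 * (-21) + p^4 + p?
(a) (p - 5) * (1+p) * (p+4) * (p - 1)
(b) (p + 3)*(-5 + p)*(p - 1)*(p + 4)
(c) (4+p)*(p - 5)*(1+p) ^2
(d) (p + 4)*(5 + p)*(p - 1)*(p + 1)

We need to factor 20 + p^3 * (-1) + p^2 * (-21) + p^4 + p.
The factored form is (p - 5) * (1+p) * (p+4) * (p - 1).
a) (p - 5) * (1+p) * (p+4) * (p - 1)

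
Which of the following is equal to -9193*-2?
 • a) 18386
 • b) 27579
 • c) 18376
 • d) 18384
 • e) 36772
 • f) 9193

-9193 * -2 = 18386
a) 18386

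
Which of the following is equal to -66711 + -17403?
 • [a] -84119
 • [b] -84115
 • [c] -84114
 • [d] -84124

-66711 + -17403 = -84114
c) -84114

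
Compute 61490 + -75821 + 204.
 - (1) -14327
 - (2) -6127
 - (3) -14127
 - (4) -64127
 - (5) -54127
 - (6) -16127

First: 61490 + -75821 = -14331
Then: -14331 + 204 = -14127
3) -14127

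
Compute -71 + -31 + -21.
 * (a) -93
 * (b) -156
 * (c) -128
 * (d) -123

First: -71 + -31 = -102
Then: -102 + -21 = -123
d) -123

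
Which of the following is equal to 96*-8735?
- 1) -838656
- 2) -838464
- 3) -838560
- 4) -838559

96 * -8735 = -838560
3) -838560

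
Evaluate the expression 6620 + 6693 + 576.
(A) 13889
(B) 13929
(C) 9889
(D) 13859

First: 6620 + 6693 = 13313
Then: 13313 + 576 = 13889
A) 13889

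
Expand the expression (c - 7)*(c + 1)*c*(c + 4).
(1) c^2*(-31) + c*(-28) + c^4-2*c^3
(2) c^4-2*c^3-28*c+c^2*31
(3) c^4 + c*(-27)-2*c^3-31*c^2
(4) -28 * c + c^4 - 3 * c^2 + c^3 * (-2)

Expanding (c - 7)*(c + 1)*c*(c + 4):
= c^2*(-31) + c*(-28) + c^4-2*c^3
1) c^2*(-31) + c*(-28) + c^4-2*c^3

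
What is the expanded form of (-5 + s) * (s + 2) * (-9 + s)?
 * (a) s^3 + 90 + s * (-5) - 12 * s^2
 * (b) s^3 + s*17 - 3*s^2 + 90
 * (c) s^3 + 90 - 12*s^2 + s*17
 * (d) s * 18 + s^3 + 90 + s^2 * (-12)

Expanding (-5 + s) * (s + 2) * (-9 + s):
= s^3 + 90 - 12*s^2 + s*17
c) s^3 + 90 - 12*s^2 + s*17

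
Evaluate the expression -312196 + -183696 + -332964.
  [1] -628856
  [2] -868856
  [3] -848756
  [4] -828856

First: -312196 + -183696 = -495892
Then: -495892 + -332964 = -828856
4) -828856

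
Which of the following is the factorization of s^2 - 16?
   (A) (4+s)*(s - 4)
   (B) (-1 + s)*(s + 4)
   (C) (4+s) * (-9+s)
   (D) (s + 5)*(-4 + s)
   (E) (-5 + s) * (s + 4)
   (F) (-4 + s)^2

We need to factor s^2 - 16.
The factored form is (4+s)*(s - 4).
A) (4+s)*(s - 4)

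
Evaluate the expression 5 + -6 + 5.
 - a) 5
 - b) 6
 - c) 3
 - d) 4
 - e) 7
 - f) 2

First: 5 + -6 = -1
Then: -1 + 5 = 4
d) 4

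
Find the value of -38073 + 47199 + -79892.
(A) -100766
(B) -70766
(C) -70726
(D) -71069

First: -38073 + 47199 = 9126
Then: 9126 + -79892 = -70766
B) -70766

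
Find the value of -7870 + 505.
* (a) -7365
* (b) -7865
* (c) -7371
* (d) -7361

-7870 + 505 = -7365
a) -7365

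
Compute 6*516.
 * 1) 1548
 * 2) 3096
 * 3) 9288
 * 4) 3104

6 * 516 = 3096
2) 3096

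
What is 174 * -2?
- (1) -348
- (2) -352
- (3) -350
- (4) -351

174 * -2 = -348
1) -348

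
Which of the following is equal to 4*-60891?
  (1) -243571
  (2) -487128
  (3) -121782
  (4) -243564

4 * -60891 = -243564
4) -243564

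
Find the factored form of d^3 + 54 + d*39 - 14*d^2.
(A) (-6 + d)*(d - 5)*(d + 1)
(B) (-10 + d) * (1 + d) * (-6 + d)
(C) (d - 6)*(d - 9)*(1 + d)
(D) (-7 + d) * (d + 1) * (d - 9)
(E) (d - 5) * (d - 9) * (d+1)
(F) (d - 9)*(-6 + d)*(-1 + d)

We need to factor d^3 + 54 + d*39 - 14*d^2.
The factored form is (d - 6)*(d - 9)*(1 + d).
C) (d - 6)*(d - 9)*(1 + d)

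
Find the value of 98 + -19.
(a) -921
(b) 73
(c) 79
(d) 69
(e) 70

98 + -19 = 79
c) 79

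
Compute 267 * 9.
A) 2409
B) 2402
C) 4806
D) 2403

267 * 9 = 2403
D) 2403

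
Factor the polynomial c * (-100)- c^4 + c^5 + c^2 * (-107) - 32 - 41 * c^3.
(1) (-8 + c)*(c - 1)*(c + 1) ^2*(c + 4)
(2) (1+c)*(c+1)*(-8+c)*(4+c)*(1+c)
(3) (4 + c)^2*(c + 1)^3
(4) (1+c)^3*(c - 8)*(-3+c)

We need to factor c * (-100)- c^4 + c^5 + c^2 * (-107) - 32 - 41 * c^3.
The factored form is (1+c)*(c+1)*(-8+c)*(4+c)*(1+c).
2) (1+c)*(c+1)*(-8+c)*(4+c)*(1+c)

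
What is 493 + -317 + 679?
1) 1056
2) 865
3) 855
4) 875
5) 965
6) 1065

First: 493 + -317 = 176
Then: 176 + 679 = 855
3) 855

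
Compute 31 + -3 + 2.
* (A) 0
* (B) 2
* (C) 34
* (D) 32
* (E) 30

First: 31 + -3 = 28
Then: 28 + 2 = 30
E) 30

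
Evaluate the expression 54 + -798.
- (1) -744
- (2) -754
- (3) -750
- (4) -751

54 + -798 = -744
1) -744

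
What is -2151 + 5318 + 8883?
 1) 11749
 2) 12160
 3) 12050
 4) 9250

First: -2151 + 5318 = 3167
Then: 3167 + 8883 = 12050
3) 12050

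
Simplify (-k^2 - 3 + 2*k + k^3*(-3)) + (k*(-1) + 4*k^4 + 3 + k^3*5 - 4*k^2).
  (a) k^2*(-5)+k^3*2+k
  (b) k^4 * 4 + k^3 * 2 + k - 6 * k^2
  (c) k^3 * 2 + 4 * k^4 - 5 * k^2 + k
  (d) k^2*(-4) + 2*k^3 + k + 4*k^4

Adding the polynomials and combining like terms:
(-k^2 - 3 + 2*k + k^3*(-3)) + (k*(-1) + 4*k^4 + 3 + k^3*5 - 4*k^2)
= k^3 * 2 + 4 * k^4 - 5 * k^2 + k
c) k^3 * 2 + 4 * k^4 - 5 * k^2 + k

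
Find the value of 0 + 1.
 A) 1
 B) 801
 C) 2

0 + 1 = 1
A) 1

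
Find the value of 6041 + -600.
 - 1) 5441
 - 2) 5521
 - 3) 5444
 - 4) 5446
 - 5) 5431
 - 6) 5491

6041 + -600 = 5441
1) 5441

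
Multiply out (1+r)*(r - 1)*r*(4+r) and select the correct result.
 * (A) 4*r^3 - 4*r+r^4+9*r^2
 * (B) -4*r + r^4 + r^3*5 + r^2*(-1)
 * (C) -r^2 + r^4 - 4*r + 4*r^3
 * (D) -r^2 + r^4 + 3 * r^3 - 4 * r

Expanding (1+r)*(r - 1)*r*(4+r):
= -r^2 + r^4 - 4*r + 4*r^3
C) -r^2 + r^4 - 4*r + 4*r^3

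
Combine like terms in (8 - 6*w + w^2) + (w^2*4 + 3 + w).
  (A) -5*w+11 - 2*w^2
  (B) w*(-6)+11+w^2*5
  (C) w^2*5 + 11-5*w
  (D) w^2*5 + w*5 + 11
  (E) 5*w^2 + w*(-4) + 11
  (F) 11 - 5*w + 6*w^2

Adding the polynomials and combining like terms:
(8 - 6*w + w^2) + (w^2*4 + 3 + w)
= w^2*5 + 11-5*w
C) w^2*5 + 11-5*w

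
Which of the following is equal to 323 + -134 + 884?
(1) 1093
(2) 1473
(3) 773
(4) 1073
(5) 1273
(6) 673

First: 323 + -134 = 189
Then: 189 + 884 = 1073
4) 1073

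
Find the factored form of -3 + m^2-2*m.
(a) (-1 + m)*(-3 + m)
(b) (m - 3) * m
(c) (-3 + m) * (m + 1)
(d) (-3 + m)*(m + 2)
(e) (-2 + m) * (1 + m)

We need to factor -3 + m^2-2*m.
The factored form is (-3 + m) * (m + 1).
c) (-3 + m) * (m + 1)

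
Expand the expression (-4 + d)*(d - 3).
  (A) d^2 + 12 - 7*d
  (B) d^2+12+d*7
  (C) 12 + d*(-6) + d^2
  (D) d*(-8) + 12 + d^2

Expanding (-4 + d)*(d - 3):
= d^2 + 12 - 7*d
A) d^2 + 12 - 7*d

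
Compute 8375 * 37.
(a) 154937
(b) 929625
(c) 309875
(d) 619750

8375 * 37 = 309875
c) 309875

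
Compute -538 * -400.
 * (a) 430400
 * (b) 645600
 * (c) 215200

-538 * -400 = 215200
c) 215200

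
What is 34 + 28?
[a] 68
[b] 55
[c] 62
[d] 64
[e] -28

34 + 28 = 62
c) 62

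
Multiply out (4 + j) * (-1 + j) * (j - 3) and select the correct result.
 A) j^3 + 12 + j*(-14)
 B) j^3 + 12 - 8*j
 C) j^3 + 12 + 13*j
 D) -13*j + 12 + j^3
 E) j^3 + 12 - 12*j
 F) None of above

Expanding (4 + j) * (-1 + j) * (j - 3):
= -13*j + 12 + j^3
D) -13*j + 12 + j^3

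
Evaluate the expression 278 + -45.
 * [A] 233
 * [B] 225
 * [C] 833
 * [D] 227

278 + -45 = 233
A) 233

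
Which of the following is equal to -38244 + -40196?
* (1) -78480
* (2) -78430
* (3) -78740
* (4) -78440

-38244 + -40196 = -78440
4) -78440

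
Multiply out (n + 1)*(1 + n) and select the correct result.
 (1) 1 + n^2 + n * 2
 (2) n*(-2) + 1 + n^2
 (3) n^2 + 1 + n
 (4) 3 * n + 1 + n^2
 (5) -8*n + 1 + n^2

Expanding (n + 1)*(1 + n):
= 1 + n^2 + n * 2
1) 1 + n^2 + n * 2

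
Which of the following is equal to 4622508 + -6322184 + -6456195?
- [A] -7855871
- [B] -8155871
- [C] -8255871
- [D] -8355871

First: 4622508 + -6322184 = -1699676
Then: -1699676 + -6456195 = -8155871
B) -8155871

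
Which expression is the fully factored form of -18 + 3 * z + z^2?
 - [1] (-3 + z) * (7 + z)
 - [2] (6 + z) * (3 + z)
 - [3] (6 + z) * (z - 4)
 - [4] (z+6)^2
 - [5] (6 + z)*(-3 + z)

We need to factor -18 + 3 * z + z^2.
The factored form is (6 + z)*(-3 + z).
5) (6 + z)*(-3 + z)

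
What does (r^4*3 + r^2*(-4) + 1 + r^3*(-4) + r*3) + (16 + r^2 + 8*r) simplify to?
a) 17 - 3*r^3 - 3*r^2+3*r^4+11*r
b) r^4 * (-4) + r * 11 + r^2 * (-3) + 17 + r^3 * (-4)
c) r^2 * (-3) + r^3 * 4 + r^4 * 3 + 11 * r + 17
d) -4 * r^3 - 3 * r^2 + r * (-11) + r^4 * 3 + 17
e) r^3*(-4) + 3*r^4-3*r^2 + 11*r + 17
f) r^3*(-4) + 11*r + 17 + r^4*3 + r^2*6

Adding the polynomials and combining like terms:
(r^4*3 + r^2*(-4) + 1 + r^3*(-4) + r*3) + (16 + r^2 + 8*r)
= r^3*(-4) + 3*r^4-3*r^2 + 11*r + 17
e) r^3*(-4) + 3*r^4-3*r^2 + 11*r + 17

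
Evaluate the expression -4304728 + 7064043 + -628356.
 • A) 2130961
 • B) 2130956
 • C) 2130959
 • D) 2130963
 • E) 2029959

First: -4304728 + 7064043 = 2759315
Then: 2759315 + -628356 = 2130959
C) 2130959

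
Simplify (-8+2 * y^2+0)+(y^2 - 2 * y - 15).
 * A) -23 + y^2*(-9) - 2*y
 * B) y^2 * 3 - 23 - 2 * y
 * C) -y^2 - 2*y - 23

Adding the polynomials and combining like terms:
(-8 + 2*y^2 + 0) + (y^2 - 2*y - 15)
= y^2 * 3 - 23 - 2 * y
B) y^2 * 3 - 23 - 2 * y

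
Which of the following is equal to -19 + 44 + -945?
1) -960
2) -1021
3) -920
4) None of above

First: -19 + 44 = 25
Then: 25 + -945 = -920
3) -920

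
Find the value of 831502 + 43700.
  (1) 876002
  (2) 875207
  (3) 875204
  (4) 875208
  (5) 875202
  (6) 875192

831502 + 43700 = 875202
5) 875202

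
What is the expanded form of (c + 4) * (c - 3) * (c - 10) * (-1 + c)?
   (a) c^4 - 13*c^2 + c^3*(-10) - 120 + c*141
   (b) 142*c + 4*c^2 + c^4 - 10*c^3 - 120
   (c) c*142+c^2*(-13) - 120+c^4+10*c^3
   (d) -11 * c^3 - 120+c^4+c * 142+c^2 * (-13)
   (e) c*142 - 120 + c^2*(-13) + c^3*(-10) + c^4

Expanding (c + 4) * (c - 3) * (c - 10) * (-1 + c):
= c*142 - 120 + c^2*(-13) + c^3*(-10) + c^4
e) c*142 - 120 + c^2*(-13) + c^3*(-10) + c^4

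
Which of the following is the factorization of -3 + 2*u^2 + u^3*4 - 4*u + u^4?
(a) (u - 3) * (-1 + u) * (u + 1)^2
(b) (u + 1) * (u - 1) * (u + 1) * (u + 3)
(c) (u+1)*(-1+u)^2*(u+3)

We need to factor -3 + 2*u^2 + u^3*4 - 4*u + u^4.
The factored form is (u + 1) * (u - 1) * (u + 1) * (u + 3).
b) (u + 1) * (u - 1) * (u + 1) * (u + 3)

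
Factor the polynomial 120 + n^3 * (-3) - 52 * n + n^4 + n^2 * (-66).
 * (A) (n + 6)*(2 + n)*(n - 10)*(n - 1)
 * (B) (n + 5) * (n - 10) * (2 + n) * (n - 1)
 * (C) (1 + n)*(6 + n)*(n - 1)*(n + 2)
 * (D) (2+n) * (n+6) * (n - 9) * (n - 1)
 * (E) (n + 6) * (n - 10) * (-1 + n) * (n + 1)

We need to factor 120 + n^3 * (-3) - 52 * n + n^4 + n^2 * (-66).
The factored form is (n + 6)*(2 + n)*(n - 10)*(n - 1).
A) (n + 6)*(2 + n)*(n - 10)*(n - 1)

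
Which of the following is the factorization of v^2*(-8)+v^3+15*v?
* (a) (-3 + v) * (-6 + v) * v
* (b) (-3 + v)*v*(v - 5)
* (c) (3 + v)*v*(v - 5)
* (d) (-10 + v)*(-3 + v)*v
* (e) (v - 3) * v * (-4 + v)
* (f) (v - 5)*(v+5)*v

We need to factor v^2*(-8)+v^3+15*v.
The factored form is (-3 + v)*v*(v - 5).
b) (-3 + v)*v*(v - 5)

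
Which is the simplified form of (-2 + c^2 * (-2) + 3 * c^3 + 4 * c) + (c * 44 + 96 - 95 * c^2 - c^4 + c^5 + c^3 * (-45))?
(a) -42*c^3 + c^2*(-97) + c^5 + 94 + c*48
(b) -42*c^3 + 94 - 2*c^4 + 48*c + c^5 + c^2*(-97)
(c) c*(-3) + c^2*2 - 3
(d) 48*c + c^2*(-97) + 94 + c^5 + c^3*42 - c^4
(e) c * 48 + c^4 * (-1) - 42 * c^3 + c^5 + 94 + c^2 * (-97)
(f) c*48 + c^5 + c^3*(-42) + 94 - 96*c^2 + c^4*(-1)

Adding the polynomials and combining like terms:
(-2 + c^2*(-2) + 3*c^3 + 4*c) + (c*44 + 96 - 95*c^2 - c^4 + c^5 + c^3*(-45))
= c * 48 + c^4 * (-1) - 42 * c^3 + c^5 + 94 + c^2 * (-97)
e) c * 48 + c^4 * (-1) - 42 * c^3 + c^5 + 94 + c^2 * (-97)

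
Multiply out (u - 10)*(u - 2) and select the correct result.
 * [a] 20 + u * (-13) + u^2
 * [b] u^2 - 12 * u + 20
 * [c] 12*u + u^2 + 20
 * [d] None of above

Expanding (u - 10)*(u - 2):
= u^2 - 12 * u + 20
b) u^2 - 12 * u + 20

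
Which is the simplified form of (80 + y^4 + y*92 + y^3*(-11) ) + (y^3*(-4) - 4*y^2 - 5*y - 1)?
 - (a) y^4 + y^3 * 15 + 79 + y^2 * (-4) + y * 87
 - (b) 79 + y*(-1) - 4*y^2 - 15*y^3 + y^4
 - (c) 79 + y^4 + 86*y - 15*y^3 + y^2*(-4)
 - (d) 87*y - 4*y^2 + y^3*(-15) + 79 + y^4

Adding the polynomials and combining like terms:
(80 + y^4 + y*92 + y^3*(-11)) + (y^3*(-4) - 4*y^2 - 5*y - 1)
= 87*y - 4*y^2 + y^3*(-15) + 79 + y^4
d) 87*y - 4*y^2 + y^3*(-15) + 79 + y^4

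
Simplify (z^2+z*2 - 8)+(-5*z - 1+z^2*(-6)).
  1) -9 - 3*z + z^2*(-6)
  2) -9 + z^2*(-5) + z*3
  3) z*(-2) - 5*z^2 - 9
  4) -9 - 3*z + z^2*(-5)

Adding the polynomials and combining like terms:
(z^2 + z*2 - 8) + (-5*z - 1 + z^2*(-6))
= -9 - 3*z + z^2*(-5)
4) -9 - 3*z + z^2*(-5)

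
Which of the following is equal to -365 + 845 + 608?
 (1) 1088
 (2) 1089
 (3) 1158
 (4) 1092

First: -365 + 845 = 480
Then: 480 + 608 = 1088
1) 1088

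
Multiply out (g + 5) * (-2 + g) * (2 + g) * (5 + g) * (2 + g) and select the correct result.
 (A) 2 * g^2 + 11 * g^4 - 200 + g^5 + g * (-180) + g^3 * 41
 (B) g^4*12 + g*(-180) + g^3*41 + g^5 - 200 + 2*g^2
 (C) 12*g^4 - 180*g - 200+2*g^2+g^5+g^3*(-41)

Expanding (g + 5) * (-2 + g) * (2 + g) * (5 + g) * (2 + g):
= g^4*12 + g*(-180) + g^3*41 + g^5 - 200 + 2*g^2
B) g^4*12 + g*(-180) + g^3*41 + g^5 - 200 + 2*g^2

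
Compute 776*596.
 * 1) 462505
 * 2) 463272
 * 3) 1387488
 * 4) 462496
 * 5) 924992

776 * 596 = 462496
4) 462496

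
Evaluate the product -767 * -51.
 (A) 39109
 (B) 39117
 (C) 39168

-767 * -51 = 39117
B) 39117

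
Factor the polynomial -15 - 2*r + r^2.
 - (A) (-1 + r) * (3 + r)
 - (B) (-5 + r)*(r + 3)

We need to factor -15 - 2*r + r^2.
The factored form is (-5 + r)*(r + 3).
B) (-5 + r)*(r + 3)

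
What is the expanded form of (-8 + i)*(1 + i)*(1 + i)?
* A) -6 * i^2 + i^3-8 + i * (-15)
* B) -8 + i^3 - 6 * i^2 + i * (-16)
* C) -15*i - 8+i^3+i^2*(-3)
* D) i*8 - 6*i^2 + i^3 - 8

Expanding (-8 + i)*(1 + i)*(1 + i):
= -6 * i^2 + i^3-8 + i * (-15)
A) -6 * i^2 + i^3-8 + i * (-15)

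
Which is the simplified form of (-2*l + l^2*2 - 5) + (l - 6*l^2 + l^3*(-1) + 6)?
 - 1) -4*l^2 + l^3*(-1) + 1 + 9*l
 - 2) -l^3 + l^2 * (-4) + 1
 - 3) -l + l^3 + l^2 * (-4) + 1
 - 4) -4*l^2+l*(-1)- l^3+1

Adding the polynomials and combining like terms:
(-2*l + l^2*2 - 5) + (l - 6*l^2 + l^3*(-1) + 6)
= -4*l^2+l*(-1)- l^3+1
4) -4*l^2+l*(-1)- l^3+1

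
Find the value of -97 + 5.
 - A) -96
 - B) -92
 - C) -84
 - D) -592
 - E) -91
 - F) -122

-97 + 5 = -92
B) -92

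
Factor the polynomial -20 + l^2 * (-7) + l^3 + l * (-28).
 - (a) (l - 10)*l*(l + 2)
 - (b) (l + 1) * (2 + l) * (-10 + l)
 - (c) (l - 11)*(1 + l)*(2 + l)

We need to factor -20 + l^2 * (-7) + l^3 + l * (-28).
The factored form is (l + 1) * (2 + l) * (-10 + l).
b) (l + 1) * (2 + l) * (-10 + l)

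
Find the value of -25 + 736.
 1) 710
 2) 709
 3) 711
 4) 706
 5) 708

-25 + 736 = 711
3) 711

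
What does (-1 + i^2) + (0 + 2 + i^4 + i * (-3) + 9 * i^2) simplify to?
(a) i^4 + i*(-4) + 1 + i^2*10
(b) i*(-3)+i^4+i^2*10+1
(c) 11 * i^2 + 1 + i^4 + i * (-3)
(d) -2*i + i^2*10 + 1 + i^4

Adding the polynomials and combining like terms:
(-1 + i^2) + (0 + 2 + i^4 + i*(-3) + 9*i^2)
= i*(-3)+i^4+i^2*10+1
b) i*(-3)+i^4+i^2*10+1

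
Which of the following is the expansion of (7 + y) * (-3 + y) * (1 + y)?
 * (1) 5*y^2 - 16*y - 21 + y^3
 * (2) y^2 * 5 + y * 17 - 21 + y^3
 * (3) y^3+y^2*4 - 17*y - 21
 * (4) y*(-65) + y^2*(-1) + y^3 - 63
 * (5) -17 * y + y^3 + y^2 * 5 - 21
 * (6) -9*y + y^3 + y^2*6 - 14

Expanding (7 + y) * (-3 + y) * (1 + y):
= -17 * y + y^3 + y^2 * 5 - 21
5) -17 * y + y^3 + y^2 * 5 - 21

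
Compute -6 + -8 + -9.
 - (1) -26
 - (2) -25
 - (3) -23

First: -6 + -8 = -14
Then: -14 + -9 = -23
3) -23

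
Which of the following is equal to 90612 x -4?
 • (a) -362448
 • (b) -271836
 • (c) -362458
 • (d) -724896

90612 * -4 = -362448
a) -362448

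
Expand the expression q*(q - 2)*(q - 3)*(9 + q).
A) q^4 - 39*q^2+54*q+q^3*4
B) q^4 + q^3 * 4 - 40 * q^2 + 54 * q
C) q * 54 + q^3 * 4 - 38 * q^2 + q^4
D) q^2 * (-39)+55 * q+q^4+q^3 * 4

Expanding q*(q - 2)*(q - 3)*(9 + q):
= q^4 - 39*q^2+54*q+q^3*4
A) q^4 - 39*q^2+54*q+q^3*4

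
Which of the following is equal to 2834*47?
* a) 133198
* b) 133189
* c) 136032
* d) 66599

2834 * 47 = 133198
a) 133198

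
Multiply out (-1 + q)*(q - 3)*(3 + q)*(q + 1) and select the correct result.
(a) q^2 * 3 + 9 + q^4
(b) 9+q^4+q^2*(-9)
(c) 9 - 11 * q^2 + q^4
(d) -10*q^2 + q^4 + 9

Expanding (-1 + q)*(q - 3)*(3 + q)*(q + 1):
= -10*q^2 + q^4 + 9
d) -10*q^2 + q^4 + 9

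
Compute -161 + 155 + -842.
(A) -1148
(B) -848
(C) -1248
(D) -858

First: -161 + 155 = -6
Then: -6 + -842 = -848
B) -848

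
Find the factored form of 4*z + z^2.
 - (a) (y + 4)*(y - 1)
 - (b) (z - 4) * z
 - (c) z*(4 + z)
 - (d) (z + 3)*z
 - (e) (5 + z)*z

We need to factor 4*z + z^2.
The factored form is z*(4 + z).
c) z*(4 + z)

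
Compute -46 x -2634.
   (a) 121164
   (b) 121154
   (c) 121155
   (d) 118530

-46 * -2634 = 121164
a) 121164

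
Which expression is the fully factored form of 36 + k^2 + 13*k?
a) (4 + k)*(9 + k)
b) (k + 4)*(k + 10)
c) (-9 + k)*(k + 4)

We need to factor 36 + k^2 + 13*k.
The factored form is (4 + k)*(9 + k).
a) (4 + k)*(9 + k)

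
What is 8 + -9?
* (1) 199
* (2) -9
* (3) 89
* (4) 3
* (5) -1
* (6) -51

8 + -9 = -1
5) -1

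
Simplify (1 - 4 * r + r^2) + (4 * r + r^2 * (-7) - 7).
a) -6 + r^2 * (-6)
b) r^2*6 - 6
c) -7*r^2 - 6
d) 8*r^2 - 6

Adding the polynomials and combining like terms:
(1 - 4*r + r^2) + (4*r + r^2*(-7) - 7)
= -6 + r^2 * (-6)
a) -6 + r^2 * (-6)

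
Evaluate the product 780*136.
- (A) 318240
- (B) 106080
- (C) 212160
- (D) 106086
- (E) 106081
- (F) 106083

780 * 136 = 106080
B) 106080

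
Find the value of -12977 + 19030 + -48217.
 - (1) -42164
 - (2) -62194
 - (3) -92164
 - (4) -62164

First: -12977 + 19030 = 6053
Then: 6053 + -48217 = -42164
1) -42164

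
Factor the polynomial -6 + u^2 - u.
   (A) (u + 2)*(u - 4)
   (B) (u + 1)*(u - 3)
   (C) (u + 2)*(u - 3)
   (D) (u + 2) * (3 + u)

We need to factor -6 + u^2 - u.
The factored form is (u + 2)*(u - 3).
C) (u + 2)*(u - 3)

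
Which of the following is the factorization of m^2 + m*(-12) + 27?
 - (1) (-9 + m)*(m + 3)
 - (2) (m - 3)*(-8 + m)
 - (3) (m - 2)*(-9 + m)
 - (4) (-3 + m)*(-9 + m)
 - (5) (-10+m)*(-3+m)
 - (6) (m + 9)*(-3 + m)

We need to factor m^2 + m*(-12) + 27.
The factored form is (-3 + m)*(-9 + m).
4) (-3 + m)*(-9 + m)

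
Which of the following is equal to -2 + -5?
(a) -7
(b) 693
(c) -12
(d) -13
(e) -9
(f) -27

-2 + -5 = -7
a) -7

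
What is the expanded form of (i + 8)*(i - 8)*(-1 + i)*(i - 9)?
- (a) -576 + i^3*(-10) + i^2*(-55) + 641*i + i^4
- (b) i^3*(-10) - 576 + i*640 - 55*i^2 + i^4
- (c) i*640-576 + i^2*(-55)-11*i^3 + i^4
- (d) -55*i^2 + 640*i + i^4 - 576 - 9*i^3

Expanding (i + 8)*(i - 8)*(-1 + i)*(i - 9):
= i^3*(-10) - 576 + i*640 - 55*i^2 + i^4
b) i^3*(-10) - 576 + i*640 - 55*i^2 + i^4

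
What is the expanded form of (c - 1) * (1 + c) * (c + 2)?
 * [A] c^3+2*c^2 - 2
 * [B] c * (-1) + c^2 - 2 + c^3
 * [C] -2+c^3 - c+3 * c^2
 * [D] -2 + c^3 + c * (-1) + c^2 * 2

Expanding (c - 1) * (1 + c) * (c + 2):
= -2 + c^3 + c * (-1) + c^2 * 2
D) -2 + c^3 + c * (-1) + c^2 * 2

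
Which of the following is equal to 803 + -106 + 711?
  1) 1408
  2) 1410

First: 803 + -106 = 697
Then: 697 + 711 = 1408
1) 1408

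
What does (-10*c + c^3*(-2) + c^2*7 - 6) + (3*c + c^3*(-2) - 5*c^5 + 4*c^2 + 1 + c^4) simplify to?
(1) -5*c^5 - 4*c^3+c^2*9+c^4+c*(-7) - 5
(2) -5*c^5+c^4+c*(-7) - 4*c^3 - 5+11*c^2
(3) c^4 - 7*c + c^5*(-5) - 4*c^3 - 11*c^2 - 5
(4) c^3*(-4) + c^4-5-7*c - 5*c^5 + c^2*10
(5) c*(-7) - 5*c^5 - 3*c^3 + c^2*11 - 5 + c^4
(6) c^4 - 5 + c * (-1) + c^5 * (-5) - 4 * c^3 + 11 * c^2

Adding the polynomials and combining like terms:
(-10*c + c^3*(-2) + c^2*7 - 6) + (3*c + c^3*(-2) - 5*c^5 + 4*c^2 + 1 + c^4)
= -5*c^5+c^4+c*(-7) - 4*c^3 - 5+11*c^2
2) -5*c^5+c^4+c*(-7) - 4*c^3 - 5+11*c^2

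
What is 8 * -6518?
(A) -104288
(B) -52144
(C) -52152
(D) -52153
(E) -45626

8 * -6518 = -52144
B) -52144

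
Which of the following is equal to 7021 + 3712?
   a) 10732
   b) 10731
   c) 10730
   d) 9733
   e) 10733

7021 + 3712 = 10733
e) 10733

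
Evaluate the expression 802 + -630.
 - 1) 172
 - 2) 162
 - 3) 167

802 + -630 = 172
1) 172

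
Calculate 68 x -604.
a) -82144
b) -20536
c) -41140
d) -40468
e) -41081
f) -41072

68 * -604 = -41072
f) -41072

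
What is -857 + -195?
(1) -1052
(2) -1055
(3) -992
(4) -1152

-857 + -195 = -1052
1) -1052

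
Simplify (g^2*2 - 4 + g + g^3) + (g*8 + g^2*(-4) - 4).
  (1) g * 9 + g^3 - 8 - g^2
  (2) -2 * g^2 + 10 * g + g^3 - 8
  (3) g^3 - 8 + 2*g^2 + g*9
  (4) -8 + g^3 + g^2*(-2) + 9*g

Adding the polynomials and combining like terms:
(g^2*2 - 4 + g + g^3) + (g*8 + g^2*(-4) - 4)
= -8 + g^3 + g^2*(-2) + 9*g
4) -8 + g^3 + g^2*(-2) + 9*g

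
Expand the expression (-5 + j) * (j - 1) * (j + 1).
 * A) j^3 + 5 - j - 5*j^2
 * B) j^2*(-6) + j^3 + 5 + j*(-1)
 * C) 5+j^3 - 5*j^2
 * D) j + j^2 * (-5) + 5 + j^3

Expanding (-5 + j) * (j - 1) * (j + 1):
= j^3 + 5 - j - 5*j^2
A) j^3 + 5 - j - 5*j^2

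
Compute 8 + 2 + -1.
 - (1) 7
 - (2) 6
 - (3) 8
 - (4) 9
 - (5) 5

First: 8 + 2 = 10
Then: 10 + -1 = 9
4) 9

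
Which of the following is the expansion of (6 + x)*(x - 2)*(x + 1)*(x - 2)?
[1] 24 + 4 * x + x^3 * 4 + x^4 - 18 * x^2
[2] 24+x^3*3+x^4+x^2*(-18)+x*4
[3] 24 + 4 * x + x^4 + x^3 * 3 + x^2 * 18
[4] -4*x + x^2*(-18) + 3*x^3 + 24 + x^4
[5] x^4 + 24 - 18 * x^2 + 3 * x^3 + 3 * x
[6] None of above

Expanding (6 + x)*(x - 2)*(x + 1)*(x - 2):
= 24+x^3*3+x^4+x^2*(-18)+x*4
2) 24+x^3*3+x^4+x^2*(-18)+x*4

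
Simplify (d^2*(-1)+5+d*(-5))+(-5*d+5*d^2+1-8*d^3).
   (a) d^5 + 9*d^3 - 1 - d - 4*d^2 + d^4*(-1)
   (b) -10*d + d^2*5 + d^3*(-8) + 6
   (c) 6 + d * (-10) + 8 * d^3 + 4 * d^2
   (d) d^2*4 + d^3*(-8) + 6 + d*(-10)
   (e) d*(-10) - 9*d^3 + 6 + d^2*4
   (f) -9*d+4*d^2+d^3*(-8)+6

Adding the polynomials and combining like terms:
(d^2*(-1) + 5 + d*(-5)) + (-5*d + 5*d^2 + 1 - 8*d^3)
= d^2*4 + d^3*(-8) + 6 + d*(-10)
d) d^2*4 + d^3*(-8) + 6 + d*(-10)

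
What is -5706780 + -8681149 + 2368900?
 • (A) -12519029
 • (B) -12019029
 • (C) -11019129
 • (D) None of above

First: -5706780 + -8681149 = -14387929
Then: -14387929 + 2368900 = -12019029
B) -12019029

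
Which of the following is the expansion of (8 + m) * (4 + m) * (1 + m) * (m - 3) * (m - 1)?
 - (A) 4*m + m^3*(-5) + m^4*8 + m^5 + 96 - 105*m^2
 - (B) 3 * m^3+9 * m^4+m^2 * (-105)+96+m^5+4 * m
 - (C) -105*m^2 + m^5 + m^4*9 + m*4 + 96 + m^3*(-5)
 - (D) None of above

Expanding (8 + m) * (4 + m) * (1 + m) * (m - 3) * (m - 1):
= -105*m^2 + m^5 + m^4*9 + m*4 + 96 + m^3*(-5)
C) -105*m^2 + m^5 + m^4*9 + m*4 + 96 + m^3*(-5)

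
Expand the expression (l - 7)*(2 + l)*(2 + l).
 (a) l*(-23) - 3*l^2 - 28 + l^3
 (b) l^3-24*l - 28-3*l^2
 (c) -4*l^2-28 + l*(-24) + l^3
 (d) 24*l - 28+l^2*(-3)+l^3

Expanding (l - 7)*(2 + l)*(2 + l):
= l^3-24*l - 28-3*l^2
b) l^3-24*l - 28-3*l^2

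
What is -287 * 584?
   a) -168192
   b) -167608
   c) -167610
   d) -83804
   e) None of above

-287 * 584 = -167608
b) -167608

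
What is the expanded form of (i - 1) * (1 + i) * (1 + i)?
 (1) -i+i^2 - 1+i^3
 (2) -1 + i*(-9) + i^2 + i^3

Expanding (i - 1) * (1 + i) * (1 + i):
= -i+i^2 - 1+i^3
1) -i+i^2 - 1+i^3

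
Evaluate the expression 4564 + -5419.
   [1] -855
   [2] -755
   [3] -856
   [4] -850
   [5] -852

4564 + -5419 = -855
1) -855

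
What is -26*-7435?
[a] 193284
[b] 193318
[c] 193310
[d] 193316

-26 * -7435 = 193310
c) 193310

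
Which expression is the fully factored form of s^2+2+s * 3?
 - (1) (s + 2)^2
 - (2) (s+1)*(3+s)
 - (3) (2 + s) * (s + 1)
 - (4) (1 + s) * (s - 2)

We need to factor s^2+2+s * 3.
The factored form is (2 + s) * (s + 1).
3) (2 + s) * (s + 1)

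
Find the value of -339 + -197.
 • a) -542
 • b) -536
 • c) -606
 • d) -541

-339 + -197 = -536
b) -536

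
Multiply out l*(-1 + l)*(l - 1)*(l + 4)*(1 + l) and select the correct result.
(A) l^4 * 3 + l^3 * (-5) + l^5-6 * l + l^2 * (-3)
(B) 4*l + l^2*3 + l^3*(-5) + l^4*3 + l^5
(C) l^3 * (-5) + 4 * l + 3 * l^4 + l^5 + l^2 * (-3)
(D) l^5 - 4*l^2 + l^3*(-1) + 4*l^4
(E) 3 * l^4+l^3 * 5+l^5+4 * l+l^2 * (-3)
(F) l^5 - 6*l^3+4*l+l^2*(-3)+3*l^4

Expanding l*(-1 + l)*(l - 1)*(l + 4)*(1 + l):
= l^3 * (-5) + 4 * l + 3 * l^4 + l^5 + l^2 * (-3)
C) l^3 * (-5) + 4 * l + 3 * l^4 + l^5 + l^2 * (-3)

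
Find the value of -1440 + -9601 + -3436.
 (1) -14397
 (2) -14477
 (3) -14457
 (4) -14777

First: -1440 + -9601 = -11041
Then: -11041 + -3436 = -14477
2) -14477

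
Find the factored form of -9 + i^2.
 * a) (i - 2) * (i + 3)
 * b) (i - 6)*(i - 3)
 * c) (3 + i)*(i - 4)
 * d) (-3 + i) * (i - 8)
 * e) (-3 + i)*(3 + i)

We need to factor -9 + i^2.
The factored form is (-3 + i)*(3 + i).
e) (-3 + i)*(3 + i)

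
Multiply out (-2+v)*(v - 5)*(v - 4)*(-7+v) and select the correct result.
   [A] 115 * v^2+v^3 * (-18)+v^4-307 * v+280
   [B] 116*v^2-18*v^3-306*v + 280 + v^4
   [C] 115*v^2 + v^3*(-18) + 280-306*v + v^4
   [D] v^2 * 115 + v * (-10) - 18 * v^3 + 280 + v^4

Expanding (-2+v)*(v - 5)*(v - 4)*(-7+v):
= 115*v^2 + v^3*(-18) + 280-306*v + v^4
C) 115*v^2 + v^3*(-18) + 280-306*v + v^4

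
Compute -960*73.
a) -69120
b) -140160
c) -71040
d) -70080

-960 * 73 = -70080
d) -70080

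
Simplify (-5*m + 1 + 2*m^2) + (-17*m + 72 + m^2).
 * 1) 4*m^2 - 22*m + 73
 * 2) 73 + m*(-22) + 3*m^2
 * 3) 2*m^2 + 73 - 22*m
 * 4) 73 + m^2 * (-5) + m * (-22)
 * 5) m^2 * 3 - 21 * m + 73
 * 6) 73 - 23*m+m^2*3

Adding the polynomials and combining like terms:
(-5*m + 1 + 2*m^2) + (-17*m + 72 + m^2)
= 73 + m*(-22) + 3*m^2
2) 73 + m*(-22) + 3*m^2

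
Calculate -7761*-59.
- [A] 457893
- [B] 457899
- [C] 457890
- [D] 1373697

-7761 * -59 = 457899
B) 457899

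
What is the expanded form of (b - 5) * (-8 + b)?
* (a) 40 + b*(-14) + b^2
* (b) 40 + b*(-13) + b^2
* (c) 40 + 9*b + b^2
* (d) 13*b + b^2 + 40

Expanding (b - 5) * (-8 + b):
= 40 + b*(-13) + b^2
b) 40 + b*(-13) + b^2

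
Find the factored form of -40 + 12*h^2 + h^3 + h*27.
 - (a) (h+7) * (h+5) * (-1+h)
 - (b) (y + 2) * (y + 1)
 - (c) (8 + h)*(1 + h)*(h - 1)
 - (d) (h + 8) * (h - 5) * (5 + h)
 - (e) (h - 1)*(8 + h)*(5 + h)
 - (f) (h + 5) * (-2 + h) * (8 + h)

We need to factor -40 + 12*h^2 + h^3 + h*27.
The factored form is (h - 1)*(8 + h)*(5 + h).
e) (h - 1)*(8 + h)*(5 + h)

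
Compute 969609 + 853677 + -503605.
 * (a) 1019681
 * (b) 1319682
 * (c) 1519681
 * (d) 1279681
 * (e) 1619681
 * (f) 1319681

First: 969609 + 853677 = 1823286
Then: 1823286 + -503605 = 1319681
f) 1319681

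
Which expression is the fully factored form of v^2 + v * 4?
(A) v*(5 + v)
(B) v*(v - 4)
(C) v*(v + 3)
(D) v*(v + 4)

We need to factor v^2 + v * 4.
The factored form is v*(v + 4).
D) v*(v + 4)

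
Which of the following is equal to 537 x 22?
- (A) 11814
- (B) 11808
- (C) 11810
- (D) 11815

537 * 22 = 11814
A) 11814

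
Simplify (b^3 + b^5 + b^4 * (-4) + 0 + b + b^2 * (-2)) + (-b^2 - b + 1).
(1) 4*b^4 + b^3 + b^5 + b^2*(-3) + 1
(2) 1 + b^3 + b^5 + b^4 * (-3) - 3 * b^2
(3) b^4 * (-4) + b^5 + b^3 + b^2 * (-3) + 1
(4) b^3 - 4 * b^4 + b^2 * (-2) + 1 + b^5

Adding the polynomials and combining like terms:
(b^3 + b^5 + b^4*(-4) + 0 + b + b^2*(-2)) + (-b^2 - b + 1)
= b^4 * (-4) + b^5 + b^3 + b^2 * (-3) + 1
3) b^4 * (-4) + b^5 + b^3 + b^2 * (-3) + 1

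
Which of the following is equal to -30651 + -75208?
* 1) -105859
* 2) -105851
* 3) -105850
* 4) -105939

-30651 + -75208 = -105859
1) -105859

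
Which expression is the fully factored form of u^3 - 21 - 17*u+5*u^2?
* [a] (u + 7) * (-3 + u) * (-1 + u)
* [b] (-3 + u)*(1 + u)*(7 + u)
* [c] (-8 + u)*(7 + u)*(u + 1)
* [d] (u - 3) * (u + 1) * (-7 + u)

We need to factor u^3 - 21 - 17*u+5*u^2.
The factored form is (-3 + u)*(1 + u)*(7 + u).
b) (-3 + u)*(1 + u)*(7 + u)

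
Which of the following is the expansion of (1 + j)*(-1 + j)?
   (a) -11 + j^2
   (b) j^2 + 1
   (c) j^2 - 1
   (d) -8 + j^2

Expanding (1 + j)*(-1 + j):
= j^2 - 1
c) j^2 - 1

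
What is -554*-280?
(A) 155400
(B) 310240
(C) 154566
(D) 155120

-554 * -280 = 155120
D) 155120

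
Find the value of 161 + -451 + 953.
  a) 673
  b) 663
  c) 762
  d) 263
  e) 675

First: 161 + -451 = -290
Then: -290 + 953 = 663
b) 663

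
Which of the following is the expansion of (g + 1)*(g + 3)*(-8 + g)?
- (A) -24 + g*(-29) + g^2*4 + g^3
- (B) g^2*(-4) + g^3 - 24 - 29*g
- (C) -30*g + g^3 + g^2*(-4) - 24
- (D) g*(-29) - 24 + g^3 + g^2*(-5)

Expanding (g + 1)*(g + 3)*(-8 + g):
= g^2*(-4) + g^3 - 24 - 29*g
B) g^2*(-4) + g^3 - 24 - 29*g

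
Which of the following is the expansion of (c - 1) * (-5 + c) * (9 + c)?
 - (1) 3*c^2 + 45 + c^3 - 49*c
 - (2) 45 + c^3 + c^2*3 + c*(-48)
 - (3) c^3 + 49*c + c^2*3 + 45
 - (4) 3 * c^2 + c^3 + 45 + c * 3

Expanding (c - 1) * (-5 + c) * (9 + c):
= 3*c^2 + 45 + c^3 - 49*c
1) 3*c^2 + 45 + c^3 - 49*c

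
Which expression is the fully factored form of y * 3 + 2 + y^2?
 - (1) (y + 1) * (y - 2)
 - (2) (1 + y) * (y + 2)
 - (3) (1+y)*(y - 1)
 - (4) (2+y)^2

We need to factor y * 3 + 2 + y^2.
The factored form is (1 + y) * (y + 2).
2) (1 + y) * (y + 2)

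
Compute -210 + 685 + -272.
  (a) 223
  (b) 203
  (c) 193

First: -210 + 685 = 475
Then: 475 + -272 = 203
b) 203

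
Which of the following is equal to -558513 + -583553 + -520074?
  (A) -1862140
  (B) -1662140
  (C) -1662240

First: -558513 + -583553 = -1142066
Then: -1142066 + -520074 = -1662140
B) -1662140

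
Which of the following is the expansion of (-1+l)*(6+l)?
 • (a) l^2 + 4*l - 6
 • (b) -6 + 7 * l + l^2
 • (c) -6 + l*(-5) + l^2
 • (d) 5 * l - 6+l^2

Expanding (-1+l)*(6+l):
= 5 * l - 6+l^2
d) 5 * l - 6+l^2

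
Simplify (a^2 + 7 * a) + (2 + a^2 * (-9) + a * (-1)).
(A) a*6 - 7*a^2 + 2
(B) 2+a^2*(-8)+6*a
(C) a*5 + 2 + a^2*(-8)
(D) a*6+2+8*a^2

Adding the polynomials and combining like terms:
(a^2 + 7*a) + (2 + a^2*(-9) + a*(-1))
= 2+a^2*(-8)+6*a
B) 2+a^2*(-8)+6*a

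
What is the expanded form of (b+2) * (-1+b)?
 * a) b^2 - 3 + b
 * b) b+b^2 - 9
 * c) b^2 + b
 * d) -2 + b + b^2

Expanding (b+2) * (-1+b):
= -2 + b + b^2
d) -2 + b + b^2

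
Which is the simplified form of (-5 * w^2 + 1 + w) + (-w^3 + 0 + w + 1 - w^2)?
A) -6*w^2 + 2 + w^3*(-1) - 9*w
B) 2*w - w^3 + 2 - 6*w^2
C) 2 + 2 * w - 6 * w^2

Adding the polynomials and combining like terms:
(-5*w^2 + 1 + w) + (-w^3 + 0 + w + 1 - w^2)
= 2*w - w^3 + 2 - 6*w^2
B) 2*w - w^3 + 2 - 6*w^2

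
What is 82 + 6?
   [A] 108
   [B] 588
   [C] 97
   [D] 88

82 + 6 = 88
D) 88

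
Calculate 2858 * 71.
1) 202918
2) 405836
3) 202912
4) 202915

2858 * 71 = 202918
1) 202918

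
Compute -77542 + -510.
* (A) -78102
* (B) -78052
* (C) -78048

-77542 + -510 = -78052
B) -78052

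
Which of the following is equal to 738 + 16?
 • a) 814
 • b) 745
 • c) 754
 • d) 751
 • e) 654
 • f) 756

738 + 16 = 754
c) 754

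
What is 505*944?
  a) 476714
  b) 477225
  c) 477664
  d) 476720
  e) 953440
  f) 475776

505 * 944 = 476720
d) 476720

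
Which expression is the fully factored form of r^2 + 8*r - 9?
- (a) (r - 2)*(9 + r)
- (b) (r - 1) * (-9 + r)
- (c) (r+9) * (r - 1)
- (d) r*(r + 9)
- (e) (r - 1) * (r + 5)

We need to factor r^2 + 8*r - 9.
The factored form is (r+9) * (r - 1).
c) (r+9) * (r - 1)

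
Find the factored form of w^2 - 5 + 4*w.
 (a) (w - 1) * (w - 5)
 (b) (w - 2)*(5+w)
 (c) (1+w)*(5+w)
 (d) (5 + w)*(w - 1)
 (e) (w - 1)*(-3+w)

We need to factor w^2 - 5 + 4*w.
The factored form is (5 + w)*(w - 1).
d) (5 + w)*(w - 1)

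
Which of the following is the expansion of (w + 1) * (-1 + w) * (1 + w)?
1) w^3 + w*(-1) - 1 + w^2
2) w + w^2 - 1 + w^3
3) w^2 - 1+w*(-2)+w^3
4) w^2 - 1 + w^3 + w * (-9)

Expanding (w + 1) * (-1 + w) * (1 + w):
= w^3 + w*(-1) - 1 + w^2
1) w^3 + w*(-1) - 1 + w^2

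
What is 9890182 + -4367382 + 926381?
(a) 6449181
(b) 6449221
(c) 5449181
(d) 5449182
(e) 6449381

First: 9890182 + -4367382 = 5522800
Then: 5522800 + 926381 = 6449181
a) 6449181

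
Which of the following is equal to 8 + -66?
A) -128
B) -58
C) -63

8 + -66 = -58
B) -58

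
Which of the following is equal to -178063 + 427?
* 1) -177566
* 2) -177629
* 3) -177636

-178063 + 427 = -177636
3) -177636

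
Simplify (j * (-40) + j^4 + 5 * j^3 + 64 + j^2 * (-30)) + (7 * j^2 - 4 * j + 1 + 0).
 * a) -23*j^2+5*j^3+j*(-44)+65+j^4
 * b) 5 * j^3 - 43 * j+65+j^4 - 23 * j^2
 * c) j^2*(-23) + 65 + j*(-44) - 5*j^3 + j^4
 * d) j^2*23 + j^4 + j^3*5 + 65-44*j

Adding the polynomials and combining like terms:
(j*(-40) + j^4 + 5*j^3 + 64 + j^2*(-30)) + (7*j^2 - 4*j + 1 + 0)
= -23*j^2+5*j^3+j*(-44)+65+j^4
a) -23*j^2+5*j^3+j*(-44)+65+j^4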